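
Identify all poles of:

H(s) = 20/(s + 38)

Pole is where denominator = 0: s + 38 = 0, so s = -38.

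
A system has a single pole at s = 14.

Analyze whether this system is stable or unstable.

Pole at s = 14 is in the right half-plane. Unstable.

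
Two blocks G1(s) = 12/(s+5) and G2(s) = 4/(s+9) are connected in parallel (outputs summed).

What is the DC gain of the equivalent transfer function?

Parallel: G_eq = G1 + G2. DC gain = G1(0) + G2(0) = 12/5 + 4/9 = 2.4 + 0.4444 = 2.8444.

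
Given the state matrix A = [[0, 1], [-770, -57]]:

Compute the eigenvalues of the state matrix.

det(A - λI) = λ² - (-57)λ + 770 = (λ - (-35))(λ - (-22)). Eigenvalues: -35, -22.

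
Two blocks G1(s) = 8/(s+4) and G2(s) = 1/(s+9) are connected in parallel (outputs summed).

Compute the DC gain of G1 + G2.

Parallel: G_eq = G1 + G2. DC gain = G1(0) + G2(0) = 8/4 + 1/9 = 2 + 0.1111 = 2.1111.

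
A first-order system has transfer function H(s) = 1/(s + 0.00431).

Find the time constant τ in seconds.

For H(s) = 1/(s + 1/τ), the pole is at -1/τ = -0.00431, so τ = 1/0.00431 = 232 s.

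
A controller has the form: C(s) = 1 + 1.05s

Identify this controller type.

This is a Proportional-Derivative (PD) controller.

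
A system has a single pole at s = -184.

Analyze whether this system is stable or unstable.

Pole at s = -184 is in the left half-plane. Stable.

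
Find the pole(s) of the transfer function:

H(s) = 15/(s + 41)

Pole is where denominator = 0: s + 41 = 0, so s = -41.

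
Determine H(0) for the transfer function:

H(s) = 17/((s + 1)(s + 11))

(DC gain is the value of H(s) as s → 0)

DC gain = H(0) = 17/(1 × 11) = 17/11 = 1.5455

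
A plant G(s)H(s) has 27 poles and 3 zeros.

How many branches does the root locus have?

Root locus has n branches where n = number of poles = 27.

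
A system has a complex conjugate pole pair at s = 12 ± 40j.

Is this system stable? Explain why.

Real part of poles is 12 (> 0, right half-plane). Unstable.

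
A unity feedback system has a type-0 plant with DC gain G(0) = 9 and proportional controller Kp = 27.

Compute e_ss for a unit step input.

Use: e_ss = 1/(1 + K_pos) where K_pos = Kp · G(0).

K_pos = Kp · G(0) = 27 × 9 = 243. e_ss = 1/(1 + 243) = 0.0041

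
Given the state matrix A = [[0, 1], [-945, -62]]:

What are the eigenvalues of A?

det(A - λI) = λ² - (-62)λ + 945 = (λ - (-35))(λ - (-27)). Eigenvalues: -35, -27.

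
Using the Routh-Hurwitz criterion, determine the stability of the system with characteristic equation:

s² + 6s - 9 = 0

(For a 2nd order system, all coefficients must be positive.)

Coefficients: 1, 6, -9. c=-9 not positive, so system is unstable.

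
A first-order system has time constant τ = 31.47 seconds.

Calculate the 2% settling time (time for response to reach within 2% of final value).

For first-order system, 2% settling time ≈ 4τ = 4 × 31.47 = 125.88 s.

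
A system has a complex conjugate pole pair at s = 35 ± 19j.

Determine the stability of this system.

Real part of poles is 35 (> 0, right half-plane). Unstable.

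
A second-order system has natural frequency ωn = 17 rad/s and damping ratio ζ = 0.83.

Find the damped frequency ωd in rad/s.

ωd = ωn√(1 - ζ²) = 17√(1 - 0.83²) = 9.48 rad/s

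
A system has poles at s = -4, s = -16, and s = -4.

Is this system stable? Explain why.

All poles are in the left half-plane. System is stable.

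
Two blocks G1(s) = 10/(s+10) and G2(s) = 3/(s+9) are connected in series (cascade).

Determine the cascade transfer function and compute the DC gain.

Series: multiply transfer functions. G_eq = 10/(s+10) × 3/(s+9) = 30/((s+10)(s+9)). DC gain = 30/(10×9) = 0.3333.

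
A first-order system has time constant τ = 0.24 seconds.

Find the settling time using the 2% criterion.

For first-order system, 2% settling time ≈ 4τ = 4 × 0.24 = 0.96 s.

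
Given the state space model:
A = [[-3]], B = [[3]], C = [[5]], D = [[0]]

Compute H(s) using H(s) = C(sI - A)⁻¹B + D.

(sI - A)⁻¹ = 1/(s + 3). H(s) = 5 × 3/(s + 3) + 0 = 15/(s + 3).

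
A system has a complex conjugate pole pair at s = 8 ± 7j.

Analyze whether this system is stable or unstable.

Real part of poles is 8 (> 0, right half-plane). Unstable.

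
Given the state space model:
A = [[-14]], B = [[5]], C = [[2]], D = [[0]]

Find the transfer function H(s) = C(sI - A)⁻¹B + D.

(sI - A)⁻¹ = 1/(s + 14). H(s) = 2 × 5/(s + 14) + 0 = 10/(s + 14).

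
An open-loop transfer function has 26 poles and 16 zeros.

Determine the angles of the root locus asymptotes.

n - m = 26 - 16 = 10. Angles: θk = (2k + 1)·180°/10 = 18°, 54°, 90°, 126°, 162°, 198°, 234°, 270°, 306°, 342°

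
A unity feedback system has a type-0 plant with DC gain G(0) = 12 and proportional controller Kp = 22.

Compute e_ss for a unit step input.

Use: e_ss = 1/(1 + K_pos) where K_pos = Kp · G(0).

K_pos = Kp · G(0) = 22 × 12 = 264. e_ss = 1/(1 + 264) = 0.0038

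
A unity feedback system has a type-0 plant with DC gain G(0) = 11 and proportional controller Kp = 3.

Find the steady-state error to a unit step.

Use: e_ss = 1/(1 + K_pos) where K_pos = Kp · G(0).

K_pos = Kp · G(0) = 3 × 11 = 33. e_ss = 1/(1 + 33) = 0.0294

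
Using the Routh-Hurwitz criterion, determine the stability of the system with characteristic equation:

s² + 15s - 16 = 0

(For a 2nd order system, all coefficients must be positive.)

Coefficients: 1, 15, -16. c=-16 not positive, so system is unstable.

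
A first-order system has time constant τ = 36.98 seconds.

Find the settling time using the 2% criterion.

For first-order system, 2% settling time ≈ 4τ = 4 × 36.98 = 147.92 s.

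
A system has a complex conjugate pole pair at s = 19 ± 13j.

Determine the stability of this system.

Real part of poles is 19 (> 0, right half-plane). Unstable.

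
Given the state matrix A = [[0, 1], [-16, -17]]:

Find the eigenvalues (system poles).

det(A - λI) = λ² - (-17)λ + 16 = (λ - (-16))(λ - (-1)). Eigenvalues: -16, -1.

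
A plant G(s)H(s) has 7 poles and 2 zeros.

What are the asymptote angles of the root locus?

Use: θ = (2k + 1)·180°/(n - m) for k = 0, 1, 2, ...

n - m = 7 - 2 = 5. Angles: θk = (2k + 1)·180°/5 = 36°, 108°, 180°, 252°, 324°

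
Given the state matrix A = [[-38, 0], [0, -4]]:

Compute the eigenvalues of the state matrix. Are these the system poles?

For diagonal matrix, eigenvalues are diagonal entries: λ₁ = -38, λ₂ = -4. Eigenvalues of A = system poles.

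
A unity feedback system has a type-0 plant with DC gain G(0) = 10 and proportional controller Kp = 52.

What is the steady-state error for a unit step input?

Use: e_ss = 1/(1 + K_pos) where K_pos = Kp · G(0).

K_pos = Kp · G(0) = 52 × 10 = 520. e_ss = 1/(1 + 520) = 0.0019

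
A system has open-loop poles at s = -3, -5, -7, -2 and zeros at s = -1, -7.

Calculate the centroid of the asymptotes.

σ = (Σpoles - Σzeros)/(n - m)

σ = (Σpoles - Σzeros)/(n - m) = (-17 - (-8))/(4 - 2) = -9/2 = -4.5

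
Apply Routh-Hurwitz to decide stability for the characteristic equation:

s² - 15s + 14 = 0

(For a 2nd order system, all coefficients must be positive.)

Coefficients: 1, -15, 14. b=-15 not positive, so system is unstable.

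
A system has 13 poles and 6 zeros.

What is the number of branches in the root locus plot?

Root locus has n branches where n = number of poles = 13.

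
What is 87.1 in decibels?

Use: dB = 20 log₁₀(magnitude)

dB = 20 log₁₀(87.1) = 38.8 dB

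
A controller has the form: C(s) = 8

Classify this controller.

This is a Proportional (P) controller.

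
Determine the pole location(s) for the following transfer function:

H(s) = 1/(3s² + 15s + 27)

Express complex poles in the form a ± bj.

Discriminant = 15² - 4×3×27 = 225 - 324 = -99 < 0, so the poles are a complex conjugate pair s = (-15 ± j√99)/(2×3). Real part = -15/(2×3) = -15/6 = -2.5; imaginary part = ±√99/(2×3) ≈ 1.6583. Poles: s = -2.5 ± 1.6583j.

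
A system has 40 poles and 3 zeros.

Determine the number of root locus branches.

Root locus has n branches where n = number of poles = 40.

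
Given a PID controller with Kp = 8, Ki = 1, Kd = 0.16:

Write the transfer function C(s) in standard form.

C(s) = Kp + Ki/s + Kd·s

Substituting values: C(s) = 8 + 1/s + 0.16s = (0.16s² + 8s + 1)/s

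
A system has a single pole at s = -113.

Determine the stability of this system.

Pole at s = -113 is in the left half-plane. Stable.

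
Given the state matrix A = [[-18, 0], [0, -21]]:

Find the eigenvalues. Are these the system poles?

For diagonal matrix, eigenvalues are diagonal entries: λ₁ = -18, λ₂ = -21. Eigenvalues of A = system poles.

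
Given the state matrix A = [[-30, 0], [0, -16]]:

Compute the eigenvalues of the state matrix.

For diagonal matrix, eigenvalues are diagonal entries: λ₁ = -30, λ₂ = -16.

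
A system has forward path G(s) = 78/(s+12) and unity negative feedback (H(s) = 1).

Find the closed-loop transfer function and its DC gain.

T(s) = G/(1+GH) = [78/(s+12)] / [1 + 78/(s+12)] = 78/(s+12+78) = 78/(s+90). DC gain = 78/90 = 0.8667.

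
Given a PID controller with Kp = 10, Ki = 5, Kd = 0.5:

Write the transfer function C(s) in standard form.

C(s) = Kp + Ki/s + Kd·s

Substituting values: C(s) = 10 + 5/s + 0.5s = (0.5s² + 10s + 5)/s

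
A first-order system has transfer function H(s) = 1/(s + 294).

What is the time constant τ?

For H(s) = 1/(s + 1/τ), the pole is at -1/τ = -294, so τ = 1/294 = 0.0034 s.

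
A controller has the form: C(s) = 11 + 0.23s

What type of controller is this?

This is a Proportional-Derivative (PD) controller.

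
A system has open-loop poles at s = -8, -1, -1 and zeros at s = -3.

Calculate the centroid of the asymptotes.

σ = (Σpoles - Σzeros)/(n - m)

σ = (Σpoles - Σzeros)/(n - m) = (-10 - (-3))/(3 - 1) = -7/2 = -3.5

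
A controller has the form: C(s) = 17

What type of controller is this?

This is a Proportional (P) controller.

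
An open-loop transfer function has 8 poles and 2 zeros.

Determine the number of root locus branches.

Root locus has n branches where n = number of poles = 8.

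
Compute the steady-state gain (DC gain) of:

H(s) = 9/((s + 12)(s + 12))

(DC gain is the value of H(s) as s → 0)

DC gain = H(0) = 9/(12 × 12) = 9/144 = 0.0625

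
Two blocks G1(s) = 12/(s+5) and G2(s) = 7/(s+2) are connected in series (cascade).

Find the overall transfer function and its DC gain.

Series: multiply transfer functions. G_eq = 12/(s+5) × 7/(s+2) = 84/((s+5)(s+2)). DC gain = 84/(5×2) = 8.4.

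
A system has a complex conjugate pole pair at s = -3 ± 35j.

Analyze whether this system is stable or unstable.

Real part of poles is -3 (< 0, left half-plane). Stable.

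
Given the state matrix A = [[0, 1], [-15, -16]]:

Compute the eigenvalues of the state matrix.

det(A - λI) = λ² - (-16)λ + 15 = (λ - (-15))(λ - (-1)). Eigenvalues: -15, -1.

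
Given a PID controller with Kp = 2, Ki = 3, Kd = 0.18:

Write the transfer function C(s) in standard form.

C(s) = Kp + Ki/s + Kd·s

Substituting values: C(s) = 2 + 3/s + 0.18s = (0.18s² + 2s + 3)/s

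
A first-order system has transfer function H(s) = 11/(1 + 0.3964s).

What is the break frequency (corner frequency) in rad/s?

Corner frequency = 1/τ = 1/0.3964 = 2.523 rad/s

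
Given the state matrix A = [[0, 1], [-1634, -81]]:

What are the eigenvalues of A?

det(A - λI) = λ² - (-81)λ + 1634 = (λ - (-38))(λ - (-43)). Eigenvalues: -38, -43.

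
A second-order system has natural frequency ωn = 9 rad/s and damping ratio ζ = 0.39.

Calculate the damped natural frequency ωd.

ωd = ωn√(1 - ζ²) = 9√(1 - 0.39²) = 8.29 rad/s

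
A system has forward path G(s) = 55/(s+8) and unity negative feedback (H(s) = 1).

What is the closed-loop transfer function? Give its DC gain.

T(s) = G/(1+GH) = [55/(s+8)] / [1 + 55/(s+8)] = 55/(s+8+55) = 55/(s+63). DC gain = 55/63 = 0.8730.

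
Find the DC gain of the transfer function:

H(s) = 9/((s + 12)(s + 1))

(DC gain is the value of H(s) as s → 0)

DC gain = H(0) = 9/(12 × 1) = 9/12 = 0.75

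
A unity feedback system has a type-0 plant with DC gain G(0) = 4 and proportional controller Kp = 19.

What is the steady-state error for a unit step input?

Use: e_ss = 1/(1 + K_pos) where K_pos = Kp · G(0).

K_pos = Kp · G(0) = 19 × 4 = 76. e_ss = 1/(1 + 76) = 0.0130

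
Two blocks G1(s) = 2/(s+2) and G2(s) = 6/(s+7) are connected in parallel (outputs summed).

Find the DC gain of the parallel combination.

Parallel: G_eq = G1 + G2. DC gain = G1(0) + G2(0) = 2/2 + 6/7 = 1 + 0.8571 = 1.8571.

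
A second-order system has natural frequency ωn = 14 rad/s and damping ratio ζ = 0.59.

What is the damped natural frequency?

ωd = ωn√(1 - ζ²) = 14√(1 - 0.59²) = 11.3 rad/s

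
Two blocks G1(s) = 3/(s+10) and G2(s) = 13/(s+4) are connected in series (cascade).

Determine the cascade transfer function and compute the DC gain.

Series: multiply transfer functions. G_eq = 3/(s+10) × 13/(s+4) = 39/((s+10)(s+4)). DC gain = 39/(10×4) = 0.975.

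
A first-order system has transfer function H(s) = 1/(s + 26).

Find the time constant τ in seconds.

For H(s) = 1/(s + 1/τ), the pole is at -1/τ = -26, so τ = 1/26 = 0.0385 s.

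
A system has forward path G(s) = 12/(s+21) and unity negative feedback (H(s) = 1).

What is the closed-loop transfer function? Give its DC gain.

T(s) = G/(1+GH) = [12/(s+21)] / [1 + 12/(s+21)] = 12/(s+21+12) = 12/(s+33). DC gain = 12/33 = 0.3636.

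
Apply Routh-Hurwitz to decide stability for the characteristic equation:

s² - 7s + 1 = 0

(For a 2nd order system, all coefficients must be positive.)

Coefficients: 1, -7, 1. b=-7 not positive, so system is unstable.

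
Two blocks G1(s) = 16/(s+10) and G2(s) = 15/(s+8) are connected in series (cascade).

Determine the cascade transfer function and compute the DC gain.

Series: multiply transfer functions. G_eq = 16/(s+10) × 15/(s+8) = 240/((s+10)(s+8)). DC gain = 240/(10×8) = 3.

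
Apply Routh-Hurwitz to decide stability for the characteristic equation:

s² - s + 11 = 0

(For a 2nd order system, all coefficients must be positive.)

Coefficients: 1, -1, 11. b=-1 not positive, so system is unstable.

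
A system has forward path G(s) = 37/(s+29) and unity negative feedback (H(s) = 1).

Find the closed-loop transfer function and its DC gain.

T(s) = G/(1+GH) = [37/(s+29)] / [1 + 37/(s+29)] = 37/(s+29+37) = 37/(s+66). DC gain = 37/66 = 0.5606.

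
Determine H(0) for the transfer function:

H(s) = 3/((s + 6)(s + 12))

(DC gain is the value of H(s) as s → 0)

DC gain = H(0) = 3/(6 × 12) = 3/72 = 0.0417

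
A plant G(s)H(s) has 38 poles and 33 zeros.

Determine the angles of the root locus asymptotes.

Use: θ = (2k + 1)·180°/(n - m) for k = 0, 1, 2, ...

n - m = 38 - 33 = 5. Angles: θk = (2k + 1)·180°/5 = 36°, 108°, 180°, 252°, 324°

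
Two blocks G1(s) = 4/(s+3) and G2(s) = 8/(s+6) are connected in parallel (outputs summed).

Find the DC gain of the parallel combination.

Parallel: G_eq = G1 + G2. DC gain = G1(0) + G2(0) = 4/3 + 8/6 = 1.3333 + 1.3333 = 2.6667.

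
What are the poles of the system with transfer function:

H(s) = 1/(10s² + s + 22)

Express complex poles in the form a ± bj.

Discriminant = 1² - 4×10×22 = 1 - 880 = -879 < 0, so the poles are a complex conjugate pair s = (-1 ± j√879)/(2×10). Real part = -1/(2×10) = -1/20 = -0.05; imaginary part = ±√879/(2×10) ≈ 1.4824. Poles: s = -0.05 ± 1.4824j.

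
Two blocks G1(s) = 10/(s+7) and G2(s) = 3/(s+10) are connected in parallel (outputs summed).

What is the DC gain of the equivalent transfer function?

Parallel: G_eq = G1 + G2. DC gain = G1(0) + G2(0) = 10/7 + 3/10 = 1.4286 + 0.3 = 1.7286.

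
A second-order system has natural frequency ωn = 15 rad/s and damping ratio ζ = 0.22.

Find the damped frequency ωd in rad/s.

ωd = ωn√(1 - ζ²) = 15√(1 - 0.22²) = 14.63 rad/s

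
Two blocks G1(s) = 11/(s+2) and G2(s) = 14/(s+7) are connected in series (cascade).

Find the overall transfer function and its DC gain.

Series: multiply transfer functions. G_eq = 11/(s+2) × 14/(s+7) = 154/((s+2)(s+7)). DC gain = 154/(2×7) = 11.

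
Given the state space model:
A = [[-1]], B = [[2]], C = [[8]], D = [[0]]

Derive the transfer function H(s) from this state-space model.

(sI - A)⁻¹ = 1/(s + 1). H(s) = 8 × 2/(s + 1) + 0 = 16/(s + 1).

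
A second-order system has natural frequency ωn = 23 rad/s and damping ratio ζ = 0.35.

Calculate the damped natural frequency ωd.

ωd = ωn√(1 - ζ²) = 23√(1 - 0.35²) = 21.55 rad/s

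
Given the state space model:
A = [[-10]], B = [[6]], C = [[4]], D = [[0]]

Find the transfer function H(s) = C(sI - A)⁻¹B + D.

(sI - A)⁻¹ = 1/(s + 10). H(s) = 4 × 6/(s + 10) + 0 = 24/(s + 10).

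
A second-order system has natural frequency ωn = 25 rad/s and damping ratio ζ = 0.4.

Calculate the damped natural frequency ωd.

ωd = ωn√(1 - ζ²) = 25√(1 - 0.4²) = 22.91 rad/s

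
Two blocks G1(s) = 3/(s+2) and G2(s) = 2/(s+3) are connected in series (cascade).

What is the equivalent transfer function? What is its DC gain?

Series: multiply transfer functions. G_eq = 3/(s+2) × 2/(s+3) = 6/((s+2)(s+3)). DC gain = 6/(2×3) = 1.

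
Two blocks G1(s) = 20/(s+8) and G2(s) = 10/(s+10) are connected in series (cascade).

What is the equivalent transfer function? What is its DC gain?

Series: multiply transfer functions. G_eq = 20/(s+8) × 10/(s+10) = 200/((s+8)(s+10)). DC gain = 200/(8×10) = 2.5.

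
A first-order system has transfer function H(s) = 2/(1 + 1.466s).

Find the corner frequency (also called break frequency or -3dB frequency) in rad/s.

Corner frequency = 1/τ = 1/1.466 = 0.682 rad/s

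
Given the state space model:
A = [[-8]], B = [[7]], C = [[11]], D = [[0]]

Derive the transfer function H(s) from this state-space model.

(sI - A)⁻¹ = 1/(s + 8). H(s) = 11 × 7/(s + 8) + 0 = 77/(s + 8).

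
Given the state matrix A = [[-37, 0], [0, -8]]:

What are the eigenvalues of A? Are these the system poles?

For diagonal matrix, eigenvalues are diagonal entries: λ₁ = -37, λ₂ = -8. Eigenvalues of A = system poles.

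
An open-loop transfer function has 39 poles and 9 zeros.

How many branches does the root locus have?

Root locus has n branches where n = number of poles = 39.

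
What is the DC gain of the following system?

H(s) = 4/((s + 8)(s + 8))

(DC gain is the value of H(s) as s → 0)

DC gain = H(0) = 4/(8 × 8) = 4/64 = 0.0625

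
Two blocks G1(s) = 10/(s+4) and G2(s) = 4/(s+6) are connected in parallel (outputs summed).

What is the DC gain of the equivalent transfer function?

Parallel: G_eq = G1 + G2. DC gain = G1(0) + G2(0) = 10/4 + 4/6 = 2.5 + 0.6667 = 3.1667.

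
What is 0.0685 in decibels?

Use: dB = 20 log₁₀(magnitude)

dB = 20 log₁₀(0.0685) = -23.3 dB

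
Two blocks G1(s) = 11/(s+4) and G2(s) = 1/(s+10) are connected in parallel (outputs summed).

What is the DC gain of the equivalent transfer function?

Parallel: G_eq = G1 + G2. DC gain = G1(0) + G2(0) = 11/4 + 1/10 = 2.75 + 0.1 = 2.85.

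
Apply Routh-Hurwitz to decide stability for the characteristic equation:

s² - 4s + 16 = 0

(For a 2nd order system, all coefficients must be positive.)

Coefficients: 1, -4, 16. b=-4 not positive, so system is unstable.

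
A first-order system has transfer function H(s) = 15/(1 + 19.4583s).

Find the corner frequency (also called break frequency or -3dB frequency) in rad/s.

Corner frequency = 1/τ = 1/19.4583 = 0.051 rad/s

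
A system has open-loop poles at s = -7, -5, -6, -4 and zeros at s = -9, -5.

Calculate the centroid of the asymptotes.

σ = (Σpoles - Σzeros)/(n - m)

σ = (Σpoles - Σzeros)/(n - m) = (-22 - (-14))/(4 - 2) = -8/2 = -4.0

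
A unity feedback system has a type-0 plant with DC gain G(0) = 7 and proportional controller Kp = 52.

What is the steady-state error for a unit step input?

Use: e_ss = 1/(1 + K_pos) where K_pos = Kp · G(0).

K_pos = Kp · G(0) = 52 × 7 = 364. e_ss = 1/(1 + 364) = 0.0027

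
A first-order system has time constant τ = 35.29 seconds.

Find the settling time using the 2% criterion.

For first-order system, 2% settling time ≈ 4τ = 4 × 35.29 = 141.16 s.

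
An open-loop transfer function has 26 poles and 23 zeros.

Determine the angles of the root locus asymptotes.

n - m = 26 - 23 = 3. Angles: θk = (2k + 1)·180°/3 = 60°, 180°, 300°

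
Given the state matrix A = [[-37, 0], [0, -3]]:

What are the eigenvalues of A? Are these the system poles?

For diagonal matrix, eigenvalues are diagonal entries: λ₁ = -37, λ₂ = -3. Eigenvalues of A = system poles.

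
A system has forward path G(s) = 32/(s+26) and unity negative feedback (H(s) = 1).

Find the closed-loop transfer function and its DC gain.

T(s) = G/(1+GH) = [32/(s+26)] / [1 + 32/(s+26)] = 32/(s+26+32) = 32/(s+58). DC gain = 32/58 = 0.5517.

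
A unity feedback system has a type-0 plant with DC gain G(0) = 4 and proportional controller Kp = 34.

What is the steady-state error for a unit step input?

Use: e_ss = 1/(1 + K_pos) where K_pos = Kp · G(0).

K_pos = Kp · G(0) = 34 × 4 = 136. e_ss = 1/(1 + 136) = 0.0073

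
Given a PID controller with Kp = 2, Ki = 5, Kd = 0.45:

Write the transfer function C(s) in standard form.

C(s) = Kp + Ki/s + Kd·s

Substituting values: C(s) = 2 + 5/s + 0.45s = (0.45s² + 2s + 5)/s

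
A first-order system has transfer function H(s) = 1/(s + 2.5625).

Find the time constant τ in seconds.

For H(s) = 1/(s + 1/τ), the pole is at -1/τ = -2.5625, so τ = 1/2.5625 = 0.3902 s.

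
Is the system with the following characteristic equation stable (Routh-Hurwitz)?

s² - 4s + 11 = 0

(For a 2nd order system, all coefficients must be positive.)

Coefficients: 1, -4, 11. b=-4 not positive, so system is unstable.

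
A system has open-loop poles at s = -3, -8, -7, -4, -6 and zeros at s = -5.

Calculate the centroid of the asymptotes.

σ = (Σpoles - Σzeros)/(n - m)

σ = (Σpoles - Σzeros)/(n - m) = (-28 - (-5))/(5 - 1) = -23/4 = -5.75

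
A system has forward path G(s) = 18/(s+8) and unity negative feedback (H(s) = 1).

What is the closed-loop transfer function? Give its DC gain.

T(s) = G/(1+GH) = [18/(s+8)] / [1 + 18/(s+8)] = 18/(s+8+18) = 18/(s+26). DC gain = 18/26 = 0.6923.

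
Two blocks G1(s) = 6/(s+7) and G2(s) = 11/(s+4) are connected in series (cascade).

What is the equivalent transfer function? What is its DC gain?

Series: multiply transfer functions. G_eq = 6/(s+7) × 11/(s+4) = 66/((s+7)(s+4)). DC gain = 66/(7×4) = 2.3571.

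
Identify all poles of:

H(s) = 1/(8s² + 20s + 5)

Discriminant = 20² - 4×8×5 = 400 - 160 = 240 > 0, so two distinct real poles. Using quadratic formula: s = (-20 ± √240)/(2×8) = (-20 ± √240)/16, with √240 ≈ 15.4919. s₁ ≈ -0.2818, s₂ ≈ -2.2182. Poles: s₁ = -0.2818, s₂ = -2.2182.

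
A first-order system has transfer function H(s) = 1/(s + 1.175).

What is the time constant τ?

For H(s) = 1/(s + 1/τ), the pole is at -1/τ = -1.175, so τ = 1/1.175 = 0.8511 s.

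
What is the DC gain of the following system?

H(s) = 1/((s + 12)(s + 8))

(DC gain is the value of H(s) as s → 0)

DC gain = H(0) = 1/(12 × 8) = 1/96 = 0.0104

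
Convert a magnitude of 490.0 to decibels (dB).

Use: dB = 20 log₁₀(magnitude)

dB = 20 log₁₀(490.0) = 53.8 dB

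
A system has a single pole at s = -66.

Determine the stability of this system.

Pole at s = -66 is in the left half-plane. Stable.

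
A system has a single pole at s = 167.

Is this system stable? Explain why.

Pole at s = 167 is in the right half-plane. Unstable.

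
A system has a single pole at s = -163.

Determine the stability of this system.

Pole at s = -163 is in the left half-plane. Stable.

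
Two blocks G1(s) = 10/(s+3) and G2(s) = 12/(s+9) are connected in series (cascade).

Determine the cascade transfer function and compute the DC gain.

Series: multiply transfer functions. G_eq = 10/(s+3) × 12/(s+9) = 120/((s+3)(s+9)). DC gain = 120/(3×9) = 4.4444.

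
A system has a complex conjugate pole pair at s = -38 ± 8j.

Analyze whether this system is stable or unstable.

Real part of poles is -38 (< 0, left half-plane). Stable.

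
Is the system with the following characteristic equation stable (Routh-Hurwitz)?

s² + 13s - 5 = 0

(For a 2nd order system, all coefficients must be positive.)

Coefficients: 1, 13, -5. c=-5 not positive, so system is unstable.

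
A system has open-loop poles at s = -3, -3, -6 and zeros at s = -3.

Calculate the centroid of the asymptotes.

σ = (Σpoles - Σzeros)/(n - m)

σ = (Σpoles - Σzeros)/(n - m) = (-12 - (-3))/(3 - 1) = -9/2 = -4.5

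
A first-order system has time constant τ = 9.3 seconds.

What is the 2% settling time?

For first-order system, 2% settling time ≈ 4τ = 4 × 9.3 = 37.2 s.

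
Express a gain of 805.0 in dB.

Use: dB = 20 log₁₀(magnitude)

dB = 20 log₁₀(805.0) = 58.1 dB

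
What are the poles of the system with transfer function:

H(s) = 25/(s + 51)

Pole is where denominator = 0: s + 51 = 0, so s = -51.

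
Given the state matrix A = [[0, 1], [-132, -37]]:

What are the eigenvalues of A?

det(A - λI) = λ² - (-37)λ + 132 = (λ - (-4))(λ - (-33)). Eigenvalues: -4, -33.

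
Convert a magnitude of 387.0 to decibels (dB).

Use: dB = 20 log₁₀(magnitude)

dB = 20 log₁₀(387.0) = 51.8 dB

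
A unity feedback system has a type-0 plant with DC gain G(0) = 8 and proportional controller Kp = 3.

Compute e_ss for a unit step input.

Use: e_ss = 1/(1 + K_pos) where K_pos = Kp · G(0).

K_pos = Kp · G(0) = 3 × 8 = 24. e_ss = 1/(1 + 24) = 0.04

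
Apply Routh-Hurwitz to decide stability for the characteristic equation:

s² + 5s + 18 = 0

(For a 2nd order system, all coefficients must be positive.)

Coefficients: 1, 5, 18. All positive, so system is stable.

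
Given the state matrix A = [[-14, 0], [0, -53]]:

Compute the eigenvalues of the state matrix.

For diagonal matrix, eigenvalues are diagonal entries: λ₁ = -14, λ₂ = -53.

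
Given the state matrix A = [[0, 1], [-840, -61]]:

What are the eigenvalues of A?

det(A - λI) = λ² - (-61)λ + 840 = (λ - (-21))(λ - (-40)). Eigenvalues: -21, -40.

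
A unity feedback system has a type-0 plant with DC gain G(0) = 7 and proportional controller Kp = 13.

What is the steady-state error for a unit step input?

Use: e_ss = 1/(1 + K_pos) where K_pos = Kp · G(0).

K_pos = Kp · G(0) = 13 × 7 = 91. e_ss = 1/(1 + 91) = 0.0109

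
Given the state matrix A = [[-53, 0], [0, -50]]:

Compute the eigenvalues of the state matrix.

For diagonal matrix, eigenvalues are diagonal entries: λ₁ = -53, λ₂ = -50.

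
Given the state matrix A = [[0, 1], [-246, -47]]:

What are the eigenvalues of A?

det(A - λI) = λ² - (-47)λ + 246 = (λ - (-41))(λ - (-6)). Eigenvalues: -41, -6.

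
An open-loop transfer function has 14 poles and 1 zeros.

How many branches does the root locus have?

Root locus has n branches where n = number of poles = 14.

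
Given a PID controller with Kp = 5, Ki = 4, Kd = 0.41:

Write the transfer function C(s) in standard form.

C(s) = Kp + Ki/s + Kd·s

Substituting values: C(s) = 5 + 4/s + 0.41s = (0.41s² + 5s + 4)/s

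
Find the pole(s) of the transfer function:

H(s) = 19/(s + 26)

Pole is where denominator = 0: s + 26 = 0, so s = -26.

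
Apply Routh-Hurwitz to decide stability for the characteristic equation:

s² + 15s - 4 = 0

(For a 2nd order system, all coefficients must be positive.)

Coefficients: 1, 15, -4. c=-4 not positive, so system is unstable.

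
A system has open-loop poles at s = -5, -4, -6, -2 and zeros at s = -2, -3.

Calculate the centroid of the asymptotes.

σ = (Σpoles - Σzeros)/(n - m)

σ = (Σpoles - Σzeros)/(n - m) = (-17 - (-5))/(4 - 2) = -12/2 = -6.0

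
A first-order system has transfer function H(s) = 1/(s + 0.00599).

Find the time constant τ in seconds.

For H(s) = 1/(s + 1/τ), the pole is at -1/τ = -0.00599, so τ = 1/0.00599 = 166.9 s.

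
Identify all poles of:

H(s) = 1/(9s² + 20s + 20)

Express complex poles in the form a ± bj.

Discriminant = 20² - 4×9×20 = 400 - 720 = -320 < 0, so the poles are a complex conjugate pair s = (-20 ± j√320)/(2×9). Real part = -20/(2×9) = -20/18 ≈ -1.1111; imaginary part = ±√320/(2×9) ≈ 0.9938. Poles: s = -1.1111 ± 0.9938j.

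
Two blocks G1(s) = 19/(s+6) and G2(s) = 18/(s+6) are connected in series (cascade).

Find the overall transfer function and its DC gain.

Series: multiply transfer functions. G_eq = 19/(s+6) × 18/(s+6) = 342/((s+6)(s+6)). DC gain = 342/(6×6) = 9.5.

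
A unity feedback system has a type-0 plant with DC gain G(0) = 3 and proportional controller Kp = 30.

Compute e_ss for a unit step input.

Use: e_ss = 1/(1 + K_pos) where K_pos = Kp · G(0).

K_pos = Kp · G(0) = 30 × 3 = 90. e_ss = 1/(1 + 90) = 0.0110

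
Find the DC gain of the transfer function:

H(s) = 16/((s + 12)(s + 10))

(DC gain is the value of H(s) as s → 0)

DC gain = H(0) = 16/(12 × 10) = 16/120 = 0.1333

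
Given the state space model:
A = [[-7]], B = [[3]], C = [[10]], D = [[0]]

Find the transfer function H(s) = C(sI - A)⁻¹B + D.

(sI - A)⁻¹ = 1/(s + 7). H(s) = 10 × 3/(s + 7) + 0 = 30/(s + 7).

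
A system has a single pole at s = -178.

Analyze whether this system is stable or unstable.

Pole at s = -178 is in the left half-plane. Stable.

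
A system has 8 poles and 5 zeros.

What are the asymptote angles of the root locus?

n - m = 8 - 5 = 3. Angles: θk = (2k + 1)·180°/3 = 60°, 180°, 300°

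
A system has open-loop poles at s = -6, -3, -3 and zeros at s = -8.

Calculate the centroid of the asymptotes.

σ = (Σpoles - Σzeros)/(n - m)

σ = (Σpoles - Σzeros)/(n - m) = (-12 - (-8))/(3 - 1) = -4/2 = -2.0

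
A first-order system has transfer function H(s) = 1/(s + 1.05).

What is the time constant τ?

For H(s) = 1/(s + 1/τ), the pole is at -1/τ = -1.05, so τ = 1/1.05 = 0.9524 s.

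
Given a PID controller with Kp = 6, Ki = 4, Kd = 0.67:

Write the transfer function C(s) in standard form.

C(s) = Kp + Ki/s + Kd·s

Substituting values: C(s) = 6 + 4/s + 0.67s = (0.67s² + 6s + 4)/s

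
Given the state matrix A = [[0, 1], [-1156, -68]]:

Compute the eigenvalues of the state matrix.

det(A - λI) = λ² - (-68)λ + 1156 = (λ - (-34))(λ - (-34)). Eigenvalues: -34, -34.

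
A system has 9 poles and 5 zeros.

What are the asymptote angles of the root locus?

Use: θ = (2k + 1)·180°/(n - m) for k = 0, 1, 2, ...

n - m = 9 - 5 = 4. Angles: θk = (2k + 1)·180°/4 = 45°, 135°, 225°, 315°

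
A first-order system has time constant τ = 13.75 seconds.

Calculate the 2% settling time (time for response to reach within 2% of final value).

For first-order system, 2% settling time ≈ 4τ = 4 × 13.75 = 55.0 s.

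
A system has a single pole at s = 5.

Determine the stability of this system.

Pole at s = 5 is in the right half-plane. Unstable.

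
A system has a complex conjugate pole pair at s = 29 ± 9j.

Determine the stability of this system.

Real part of poles is 29 (> 0, right half-plane). Unstable.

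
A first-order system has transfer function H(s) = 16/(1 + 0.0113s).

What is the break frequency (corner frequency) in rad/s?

Corner frequency = 1/τ = 1/0.0113 = 88.496 rad/s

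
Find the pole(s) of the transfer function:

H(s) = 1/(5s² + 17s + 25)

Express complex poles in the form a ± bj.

Discriminant = 17² - 4×5×25 = 289 - 500 = -211 < 0, so the poles are a complex conjugate pair s = (-17 ± j√211)/(2×5). Real part = -17/(2×5) = -17/10 = -1.7; imaginary part = ±√211/(2×5) ≈ 1.4526. Poles: s = -1.7 ± 1.4526j.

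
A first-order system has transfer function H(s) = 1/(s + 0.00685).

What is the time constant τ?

For H(s) = 1/(s + 1/τ), the pole is at -1/τ = -0.00685, so τ = 1/0.00685 = 146 s.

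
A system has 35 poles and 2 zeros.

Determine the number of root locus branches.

Root locus has n branches where n = number of poles = 35.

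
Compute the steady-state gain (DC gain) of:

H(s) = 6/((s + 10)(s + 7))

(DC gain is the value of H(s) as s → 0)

DC gain = H(0) = 6/(10 × 7) = 6/70 = 0.0857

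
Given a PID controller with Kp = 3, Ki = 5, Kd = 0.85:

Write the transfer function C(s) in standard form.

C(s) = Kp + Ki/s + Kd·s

Substituting values: C(s) = 3 + 5/s + 0.85s = (0.85s² + 3s + 5)/s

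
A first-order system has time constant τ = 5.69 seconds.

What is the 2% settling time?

For first-order system, 2% settling time ≈ 4τ = 4 × 5.69 = 22.76 s.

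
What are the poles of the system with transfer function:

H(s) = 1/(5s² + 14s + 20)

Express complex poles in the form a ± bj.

Discriminant = 14² - 4×5×20 = 196 - 400 = -204 < 0, so the poles are a complex conjugate pair s = (-14 ± j√204)/(2×5). Real part = -14/(2×5) = -14/10 = -1.4; imaginary part = ±√204/(2×5) ≈ 1.4283. Poles: s = -1.4 ± 1.4283j.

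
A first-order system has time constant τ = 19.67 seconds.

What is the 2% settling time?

For first-order system, 2% settling time ≈ 4τ = 4 × 19.67 = 78.68 s.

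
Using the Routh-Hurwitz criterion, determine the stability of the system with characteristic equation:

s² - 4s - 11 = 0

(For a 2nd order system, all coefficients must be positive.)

Coefficients: 1, -4, -11. b=-4, c=-11 not positive, so system is unstable.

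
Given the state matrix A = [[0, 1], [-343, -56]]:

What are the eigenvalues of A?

det(A - λI) = λ² - (-56)λ + 343 = (λ - (-7))(λ - (-49)). Eigenvalues: -7, -49.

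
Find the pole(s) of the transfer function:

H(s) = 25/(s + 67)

Pole is where denominator = 0: s + 67 = 0, so s = -67.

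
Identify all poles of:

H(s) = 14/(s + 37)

Pole is where denominator = 0: s + 37 = 0, so s = -37.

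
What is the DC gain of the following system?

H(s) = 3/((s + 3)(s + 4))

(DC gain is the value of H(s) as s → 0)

DC gain = H(0) = 3/(3 × 4) = 3/12 = 0.25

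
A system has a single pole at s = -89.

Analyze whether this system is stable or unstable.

Pole at s = -89 is in the left half-plane. Stable.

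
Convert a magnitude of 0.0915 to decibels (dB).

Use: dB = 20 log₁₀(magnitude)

dB = 20 log₁₀(0.0915) = -20.8 dB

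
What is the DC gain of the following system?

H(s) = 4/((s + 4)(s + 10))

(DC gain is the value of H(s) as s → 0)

DC gain = H(0) = 4/(4 × 10) = 4/40 = 0.1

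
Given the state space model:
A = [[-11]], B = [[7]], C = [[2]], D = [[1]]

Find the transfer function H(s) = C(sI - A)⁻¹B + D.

(sI - A)⁻¹ = 1/(s + 11). H(s) = 2×7/(s + 11) + 1 = (s + 25)/(s + 11).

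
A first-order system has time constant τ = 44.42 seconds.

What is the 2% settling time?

For first-order system, 2% settling time ≈ 4τ = 4 × 44.42 = 177.68 s.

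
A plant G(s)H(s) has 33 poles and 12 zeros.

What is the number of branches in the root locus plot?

Root locus has n branches where n = number of poles = 33.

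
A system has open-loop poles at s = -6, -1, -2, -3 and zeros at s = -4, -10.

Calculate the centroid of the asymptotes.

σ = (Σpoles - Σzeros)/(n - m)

σ = (Σpoles - Σzeros)/(n - m) = (-12 - (-14))/(4 - 2) = 2/2 = 1.0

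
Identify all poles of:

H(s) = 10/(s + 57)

Pole is where denominator = 0: s + 57 = 0, so s = -57.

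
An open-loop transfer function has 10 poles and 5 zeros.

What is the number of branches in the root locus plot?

Root locus has n branches where n = number of poles = 10.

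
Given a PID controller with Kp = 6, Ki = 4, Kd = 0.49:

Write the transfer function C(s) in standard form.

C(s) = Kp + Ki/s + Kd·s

Substituting values: C(s) = 6 + 4/s + 0.49s = (0.49s² + 6s + 4)/s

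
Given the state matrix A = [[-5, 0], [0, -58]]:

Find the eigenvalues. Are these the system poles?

For diagonal matrix, eigenvalues are diagonal entries: λ₁ = -5, λ₂ = -58. Eigenvalues of A = system poles.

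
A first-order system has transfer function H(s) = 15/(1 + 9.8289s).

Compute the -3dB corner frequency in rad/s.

Corner frequency = 1/τ = 1/9.8289 = 0.102 rad/s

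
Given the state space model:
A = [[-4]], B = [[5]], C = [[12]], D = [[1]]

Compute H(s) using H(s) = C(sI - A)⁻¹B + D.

(sI - A)⁻¹ = 1/(s + 4). H(s) = 12×5/(s + 4) + 1 = (s + 64)/(s + 4).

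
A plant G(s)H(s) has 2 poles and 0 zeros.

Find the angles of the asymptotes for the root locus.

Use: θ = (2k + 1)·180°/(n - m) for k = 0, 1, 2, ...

n - m = 2 - 0 = 2. Angles: θk = (2k + 1)·180°/2 = 90°, 270°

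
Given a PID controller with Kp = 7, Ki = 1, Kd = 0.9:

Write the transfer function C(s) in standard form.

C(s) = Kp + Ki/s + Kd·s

Substituting values: C(s) = 7 + 1/s + 0.9s = (0.9s² + 7s + 1)/s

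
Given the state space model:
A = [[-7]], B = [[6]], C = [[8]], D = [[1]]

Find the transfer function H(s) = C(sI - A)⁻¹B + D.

(sI - A)⁻¹ = 1/(s + 7). H(s) = 8×6/(s + 7) + 1 = (s + 55)/(s + 7).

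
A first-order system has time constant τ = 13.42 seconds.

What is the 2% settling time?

For first-order system, 2% settling time ≈ 4τ = 4 × 13.42 = 53.68 s.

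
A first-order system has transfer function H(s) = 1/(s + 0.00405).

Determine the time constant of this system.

For H(s) = 1/(s + 1/τ), the pole is at -1/τ = -0.00405, so τ = 1/0.00405 = 246.9 s.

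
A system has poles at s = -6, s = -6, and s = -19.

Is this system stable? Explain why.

All poles are in the left half-plane. System is stable.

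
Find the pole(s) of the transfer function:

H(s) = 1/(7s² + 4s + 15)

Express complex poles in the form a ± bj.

Discriminant = 4² - 4×7×15 = 16 - 420 = -404 < 0, so the poles are a complex conjugate pair s = (-4 ± j√404)/(2×7). Real part = -4/(2×7) = -4/14 ≈ -0.2857; imaginary part = ±√404/(2×7) ≈ 1.4357. Poles: s = -0.2857 ± 1.4357j.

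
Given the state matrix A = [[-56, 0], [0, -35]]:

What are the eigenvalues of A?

For diagonal matrix, eigenvalues are diagonal entries: λ₁ = -56, λ₂ = -35.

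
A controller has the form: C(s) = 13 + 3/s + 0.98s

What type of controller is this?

This is a Proportional-Integral-Derivative (PID) controller.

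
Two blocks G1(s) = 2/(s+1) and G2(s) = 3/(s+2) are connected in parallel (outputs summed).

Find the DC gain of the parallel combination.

Parallel: G_eq = G1 + G2. DC gain = G1(0) + G2(0) = 2/1 + 3/2 = 2 + 1.5 = 3.5.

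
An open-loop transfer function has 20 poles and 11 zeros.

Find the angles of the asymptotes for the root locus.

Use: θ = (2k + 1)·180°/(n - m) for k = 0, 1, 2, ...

n - m = 20 - 11 = 9. Angles: θk = (2k + 1)·180°/9 = 20°, 60°, 100°, 140°, 180°, 220°, 260°, 300°, 340°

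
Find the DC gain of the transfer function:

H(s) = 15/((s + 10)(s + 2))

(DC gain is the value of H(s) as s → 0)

DC gain = H(0) = 15/(10 × 2) = 15/20 = 0.75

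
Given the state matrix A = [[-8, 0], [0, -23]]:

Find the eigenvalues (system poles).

For diagonal matrix, eigenvalues are diagonal entries: λ₁ = -8, λ₂ = -23.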